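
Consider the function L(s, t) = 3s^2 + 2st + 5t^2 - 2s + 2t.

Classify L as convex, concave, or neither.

convex

L is quadratic, so its Hessian is the constant matrix H = [[6, 2], [2, 10]].
det(H) = 56, tr(H) = 16.
det(H) > 0 and tr(H) > 0, so H is positive definite everywhere: convex.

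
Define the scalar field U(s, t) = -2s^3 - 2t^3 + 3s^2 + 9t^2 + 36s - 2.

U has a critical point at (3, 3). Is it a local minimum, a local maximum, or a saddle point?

local maximum

The mixed partial ∂²U/∂s∂t is 0, so the Hessian at any point is diag(U_ss, U_tt) = diag(6(-2s + 1), 6(-2t + 3)).
At (3, 3): H = diag(-30, -18).
Both eigenvalues are negative, so H is negative definite: a local maximum.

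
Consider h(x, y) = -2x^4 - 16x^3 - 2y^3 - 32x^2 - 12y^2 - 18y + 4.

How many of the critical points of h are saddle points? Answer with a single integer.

h separates as a function of x plus a function of y, so ∇h=0 decouples.
∂h/∂x = -8x(x + 2)(x + 4) = 0 at x ∈ {-4, -2, 0}; ∂h/∂y = -6(y + 1)(y + 3) = 0 at y ∈ {-3, -1}.
The Hessian is diagonal: diag(h_xx, h_yy). Second derivatives: h_xx(-4)=-64, h_xx(-2)=32, h_xx(0)=-64; h_yy(-3)=12, h_yy(-1)=-12.
Saddle points occur where the two diagonal entries have opposite signs: (-4, -3), (-2, -1), (0, -3). Count: 3.

3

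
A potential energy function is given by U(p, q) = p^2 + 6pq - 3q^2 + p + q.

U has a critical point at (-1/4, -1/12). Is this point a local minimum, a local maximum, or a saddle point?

saddle point

The Hessian of U is constant: H = [[2, 6], [6, -6]].
det(H) = 2·(-6) − 6² = -48.
Since det(H) < 0, H is indefinite and the critical point is a saddle point.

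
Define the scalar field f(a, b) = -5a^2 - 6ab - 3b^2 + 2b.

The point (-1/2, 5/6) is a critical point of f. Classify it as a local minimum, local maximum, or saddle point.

local maximum

The Hessian of f is constant: H = [[-10, -6], [-6, -6]].
det(H) = (-10)·(-6) − (-6)² = 24.
det(H) > 0 and tr(H) = -16 < 0, so H is negative definite and the point is a local maximum.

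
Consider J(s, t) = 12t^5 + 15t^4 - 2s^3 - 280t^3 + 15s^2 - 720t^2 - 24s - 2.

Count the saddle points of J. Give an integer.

J separates as a function of s plus a function of t, so ∇J=0 decouples.
∂J/∂s = -6(s - 4)(s - 1) = 0 at s ∈ {1, 4}; ∂J/∂t = 60t(t - 4)(t + 2)(t + 3) = 0 at t ∈ {-3, -2, 0, 4}.
The Hessian is diagonal: diag(J_ss, J_tt). Second derivatives: J_ss(1)=18, J_ss(4)=-18; J_tt(-3)=-1260, J_tt(-2)=720, J_tt(0)=-1440, J_tt(4)=10080.
Saddle points occur where the two diagonal entries have opposite signs: (1, -3), (1, 0), (4, -2), (4, 4). Count: 4.

4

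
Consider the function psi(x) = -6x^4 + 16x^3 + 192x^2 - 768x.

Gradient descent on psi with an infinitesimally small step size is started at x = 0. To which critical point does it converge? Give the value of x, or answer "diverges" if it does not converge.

psi'(x) = -24(x - 4)(x - 2)(x + 4), so psi'(0) = -768.
Gradient descent moves in the -psi' direction, i.e. x is increasing.
The nearest critical point in that direction is x = 2, where psi'' = 288 > 0 (a local minimum). The iterate converges there.

2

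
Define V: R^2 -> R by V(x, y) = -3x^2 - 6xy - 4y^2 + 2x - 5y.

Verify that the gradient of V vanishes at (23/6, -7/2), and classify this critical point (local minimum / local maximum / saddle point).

local maximum

∇V = (-6x - 6y + 2, -6x - 8y - 5); substituting (23/6, -7/2) gives ∇V = (0, 0), so (23/6, -7/2) is indeed a critical point.
The Hessian of V is constant: H = [[-6, -6], [-6, -8]].
det(H) = (-6)·(-8) − (-6)² = 12.
det(H) > 0 and tr(H) = -14 < 0, so H is negative definite and the point is a local maximum.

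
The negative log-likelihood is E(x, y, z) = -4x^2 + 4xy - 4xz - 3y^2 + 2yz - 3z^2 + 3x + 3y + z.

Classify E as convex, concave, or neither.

concave

E is quadratic, so its Hessian is the constant matrix H = [[-8, 4, -4], [4, -6, 2], [-4, 2, -6]].
Leading principal minors: -8, 32, -128.
Signs alternate −, +, − ⇒ H ≺ 0 ⇒ concave.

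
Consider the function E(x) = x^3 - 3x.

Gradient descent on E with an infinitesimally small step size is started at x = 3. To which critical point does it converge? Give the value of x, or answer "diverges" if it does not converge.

E'(x) = 3(x - 1)(x + 1), so E'(3) = 24.
Gradient descent moves in the -E' direction, i.e. x is decreasing.
The nearest critical point in that direction is x = 1, where E'' = 6 > 0 (a local minimum). The iterate converges there.

1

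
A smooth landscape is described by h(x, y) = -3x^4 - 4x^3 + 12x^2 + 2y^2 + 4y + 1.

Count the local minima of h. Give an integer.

h separates as a function of x plus a function of y, so ∇h=0 decouples.
∂h/∂x = -12x(x - 1)(x + 2) = 0 at x ∈ {-2, 0, 1}; ∂h/∂y = 4(y + 1) = 0 at y ∈ {-1}.
The Hessian is diagonal: diag(h_xx, h_yy). Second derivatives: h_xx(-2)=-72, h_xx(0)=24, h_xx(1)=-36; h_yy(-1)=4.
Local minima occur where both diagonal entries positive: (0, -1). Count: 1.

1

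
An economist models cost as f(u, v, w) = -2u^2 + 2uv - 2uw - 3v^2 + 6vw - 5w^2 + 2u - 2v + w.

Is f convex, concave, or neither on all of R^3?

f is quadratic, so its Hessian is the constant matrix H = [[-4, 2, -2], [2, -6, 6], [-2, 6, -10]].
Leading principal minors: -4, 20, -80.
Signs alternate −, +, − ⇒ H ≺ 0 ⇒ concave.

concave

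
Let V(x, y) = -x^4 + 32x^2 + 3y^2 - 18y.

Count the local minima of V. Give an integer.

V separates as a function of x plus a function of y, so ∇V=0 decouples.
∂V/∂x = -4x(x - 4)(x + 4) = 0 at x ∈ {-4, 0, 4}; ∂V/∂y = 6(y - 3) = 0 at y ∈ {3}.
The Hessian is diagonal: diag(V_xx, V_yy). Second derivatives: V_xx(-4)=-128, V_xx(0)=64, V_xx(4)=-128; V_yy(3)=6.
Local minima occur where both diagonal entries positive: (0, 3). Count: 1.

1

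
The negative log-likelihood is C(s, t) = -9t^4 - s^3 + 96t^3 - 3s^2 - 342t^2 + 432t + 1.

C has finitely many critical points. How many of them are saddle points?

C separates as a function of s plus a function of t, so ∇C=0 decouples.
∂C/∂s = -3s(s + 2) = 0 at s ∈ {-2, 0}; ∂C/∂t = -36(t - 4)(t - 3)(t - 1) = 0 at t ∈ {1, 3, 4}.
The Hessian is diagonal: diag(C_ss, C_tt). Second derivatives: C_ss(-2)=6, C_ss(0)=-6; C_tt(1)=-216, C_tt(3)=72, C_tt(4)=-108.
Saddle points occur where the two diagonal entries have opposite signs: (-2, 1), (-2, 4), (0, 3). Count: 3.

3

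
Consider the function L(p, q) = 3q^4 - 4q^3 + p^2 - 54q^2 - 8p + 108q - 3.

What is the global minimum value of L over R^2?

L(p,q) separates as A(p) + B(q) − 3, so its minimum is min A + min B − 3.
A'(p) = 2p - 8 vanishes at p ∈ {4}; B'(q) = 12(q - 3)(q - 1)(q + 3) vanishes at q ∈ {-3, 1, 3}.
Local minima of A (where A''>0): A(4)=-16. Local minima of B: B(-3)=-459, B(3)=-27.
So the global minimum of L is A(4) + B(-3) − 3 = -16 − 459 − 3 = -478, attained at (4, -3).

-478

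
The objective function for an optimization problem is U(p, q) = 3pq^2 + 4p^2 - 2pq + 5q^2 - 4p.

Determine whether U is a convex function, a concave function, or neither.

neither

The term 3pq^2 is cubic, so the Hessian is not constant.
∂²U/∂q² = 6p + 10, which takes both signs as p varies (negative for sufficiently negative p). A diagonal entry of the Hessian changing sign means the Hessian is neither positive- nor negative-semidefinite on all of R^2.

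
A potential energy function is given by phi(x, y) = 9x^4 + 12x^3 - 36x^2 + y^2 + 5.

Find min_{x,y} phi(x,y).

phi(x,y) separates as P(x) + Q(y) + 5, so its minimum is min P + min Q + 5.
P'(x) = 36x(x - 1)(x + 2) vanishes at x ∈ {-2, 0, 1}; Q'(y) = 2y vanishes at y ∈ {0}.
Local minima of P (where P''>0): P(-2)=-96, P(1)=-15. Local minima of Q: Q(0)=0.
So the global minimum of phi is P(-2) + Q(0) + 5 = -96 + 0 + 5 = -91, attained at (-2, 0).

-91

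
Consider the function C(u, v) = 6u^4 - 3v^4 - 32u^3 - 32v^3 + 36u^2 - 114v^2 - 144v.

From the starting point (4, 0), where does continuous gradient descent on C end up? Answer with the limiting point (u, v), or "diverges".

diverges

C is separable, so gradient descent decouples: u follows -∂C/∂u, v follows -∂C/∂v.
∂C/∂u = 24u(u - 3)(u - 1); at u=4 this is 288, so u decreases.
∂C/∂v = -12(v + 1)(v + 3)(v + 4); at v=0 this is -144, so v increases.
The v-coordinate has no critical point in that direction and runs off to infinity.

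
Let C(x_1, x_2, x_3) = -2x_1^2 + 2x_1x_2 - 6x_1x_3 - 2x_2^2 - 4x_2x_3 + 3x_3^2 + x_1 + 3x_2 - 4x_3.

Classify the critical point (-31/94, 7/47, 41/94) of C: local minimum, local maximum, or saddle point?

The Hessian is constant: H = [[-4, 2, -6], [2, -4, -4], [-6, -4, 6]].
Leading principal minors: Δ₁ = -4, Δ₂ = 12, Δ₃ = 376.
The minors fit neither the all-positive nor the alternating-sign pattern, so H is indefinite: a saddle point.

saddle point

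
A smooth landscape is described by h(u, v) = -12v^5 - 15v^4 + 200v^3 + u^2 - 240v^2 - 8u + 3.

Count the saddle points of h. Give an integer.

2

h separates as a function of u plus a function of v, so ∇h=0 decouples.
∂h/∂u = 2(u - 4) = 0 at u ∈ {4}; ∂h/∂v = -60v(v - 2)(v - 1)(v + 4) = 0 at v ∈ {-4, 0, 1, 2}.
The Hessian is diagonal: diag(h_uu, h_vv). Second derivatives: h_uu(4)=2; h_vv(-4)=7200, h_vv(0)=-480, h_vv(1)=300, h_vv(2)=-720.
Saddle points occur where the two diagonal entries have opposite signs: (4, 0), (4, 2). Count: 2.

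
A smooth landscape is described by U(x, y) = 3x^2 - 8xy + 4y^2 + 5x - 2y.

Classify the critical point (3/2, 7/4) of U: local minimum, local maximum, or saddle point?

The Hessian of U is constant: H = [[6, -8], [-8, 8]].
det(H) = 6·8 − (-8)² = -16.
Since det(H) < 0, H is indefinite and the critical point is a saddle point.

saddle point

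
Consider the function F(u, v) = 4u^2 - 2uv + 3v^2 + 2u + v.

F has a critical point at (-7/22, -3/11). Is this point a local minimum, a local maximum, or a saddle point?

local minimum

The Hessian of F is constant: H = [[8, -2], [-2, 6]].
det(H) = 8·6 − (-2)² = 44.
det(H) > 0 and tr(H) = 14 > 0, so H is positive definite and the point is a local minimum.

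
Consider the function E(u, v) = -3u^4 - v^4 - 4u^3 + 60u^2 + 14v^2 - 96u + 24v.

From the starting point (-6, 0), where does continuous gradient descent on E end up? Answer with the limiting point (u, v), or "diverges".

E is separable, so gradient descent decouples: u follows -∂E/∂u, v follows -∂E/∂v.
∂E/∂u = -12(u - 2)(u - 1)(u + 4); at u=-6 this is 1344, so u decreases.
∂E/∂v = -4(v - 3)(v + 1)(v + 2); at v=0 this is 24, so v decreases.
The u-coordinate has no critical point in that direction and runs off to infinity.

diverges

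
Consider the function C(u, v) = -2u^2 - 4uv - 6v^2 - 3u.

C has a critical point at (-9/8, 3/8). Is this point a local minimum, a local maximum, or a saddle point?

The Hessian of C is constant: H = [[-4, -4], [-4, -12]].
det(H) = (-4)·(-12) − (-4)² = 32.
det(H) > 0 and tr(H) = -16 < 0, so H is negative definite and the point is a local maximum.

local maximum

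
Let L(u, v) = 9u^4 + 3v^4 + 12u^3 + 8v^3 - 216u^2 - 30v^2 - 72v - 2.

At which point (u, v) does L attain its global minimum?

L(u,v) separates as P(u) + Q(v) − 2, so its minimum is min P + min Q − 2.
P'(u) = 36u(u - 3)(u + 4) vanishes at u ∈ {-4, 0, 3}; Q'(v) = 12(v - 2)(v + 1)(v + 3) vanishes at v ∈ {-3, -1, 2}.
Local minima of P (where P''>0): P(-4)=-1920, P(3)=-891. Local minima of Q: Q(-3)=-27, Q(2)=-152.
So the global minimum of L is P(-4) + Q(2) − 2 = -1920 − 152 − 2 = -2074, attained at (-4, 2).

(-4, 2)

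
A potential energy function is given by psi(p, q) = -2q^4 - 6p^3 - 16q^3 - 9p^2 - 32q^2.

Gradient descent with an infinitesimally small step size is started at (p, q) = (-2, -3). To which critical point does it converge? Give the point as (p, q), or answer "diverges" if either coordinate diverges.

psi is separable, so gradient descent decouples: p follows -∂psi/∂p, q follows -∂psi/∂q.
∂psi/∂p = -18p(p + 1); at p=-2 this is -36, so p increases.
∂psi/∂q = -8q(q + 2)(q + 4); at q=-3 this is -24, so q increases.
p converges to its nearest critical value -1 (a local min of the p-part); q converges to -2. The iterate converges to (-1, -2).

(-1, -2)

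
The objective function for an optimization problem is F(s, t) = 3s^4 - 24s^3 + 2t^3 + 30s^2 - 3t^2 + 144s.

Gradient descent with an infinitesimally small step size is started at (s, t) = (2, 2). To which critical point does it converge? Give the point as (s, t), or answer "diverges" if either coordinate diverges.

(-1, 1)

F is separable, so gradient descent decouples: s follows -∂F/∂s, t follows -∂F/∂t.
∂F/∂s = 12(s - 4)(s - 3)(s + 1); at s=2 this is 72, so s decreases.
∂F/∂t = 6t(t - 1); at t=2 this is 12, so t decreases.
s converges to its nearest critical value -1 (a local min of the s-part); t converges to 1. The iterate converges to (-1, 1).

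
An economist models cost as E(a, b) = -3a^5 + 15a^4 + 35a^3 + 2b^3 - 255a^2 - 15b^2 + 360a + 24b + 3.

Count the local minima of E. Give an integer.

E separates as a function of a plus a function of b, so ∇E=0 decouples.
∂E/∂a = -15(a - 4)(a - 2)(a - 1)(a + 3) = 0 at a ∈ {-3, 1, 2, 4}; ∂E/∂b = 6(b - 4)(b - 1) = 0 at b ∈ {1, 4}.
The Hessian is diagonal: diag(E_aa, E_bb). Second derivatives: E_aa(-3)=2100, E_aa(1)=-180, E_aa(2)=150, E_aa(4)=-630; E_bb(1)=-18, E_bb(4)=18.
Local minima occur where both diagonal entries positive: (-3, 4), (2, 4). Count: 2.

2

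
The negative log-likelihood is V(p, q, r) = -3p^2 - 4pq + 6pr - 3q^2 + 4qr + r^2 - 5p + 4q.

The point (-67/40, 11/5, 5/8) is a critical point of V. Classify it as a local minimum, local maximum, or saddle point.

saddle point

The Hessian is constant: H = [[-6, -4, 6], [-4, -6, 4], [6, 4, 2]].
Leading principal minors: Δ₁ = -6, Δ₂ = 20, Δ₃ = 160.
The minors fit neither the all-positive nor the alternating-sign pattern, so H is indefinite: a saddle point.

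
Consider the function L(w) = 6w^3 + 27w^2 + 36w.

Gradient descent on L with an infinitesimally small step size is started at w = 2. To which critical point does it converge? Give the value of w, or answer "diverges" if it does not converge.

L'(w) = 18(w + 1)(w + 2), so L'(2) = 216.
Gradient descent moves in the -L' direction, i.e. w is decreasing.
The nearest critical point in that direction is w = -1, where L'' = 18 > 0 (a local minimum). The iterate converges there.

-1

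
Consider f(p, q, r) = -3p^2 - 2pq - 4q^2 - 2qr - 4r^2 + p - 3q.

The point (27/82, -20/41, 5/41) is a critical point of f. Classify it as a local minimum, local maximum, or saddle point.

The Hessian is constant: H = [[-6, -2, 0], [-2, -8, -2], [0, -2, -8]].
Leading principal minors: Δ₁ = -6, Δ₂ = 44, Δ₃ = -328.
The minors alternate sign starting negative (−, +, −), so H is negative definite: a local maximum.

local maximum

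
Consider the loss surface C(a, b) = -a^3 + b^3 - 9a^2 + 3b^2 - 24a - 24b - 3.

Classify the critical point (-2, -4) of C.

local maximum

The mixed partial ∂²C/∂a∂b is 0, so the Hessian at any point is diag(C_aa, C_bb) = diag(-6(a + 3), 6(b + 1)).
At (-2, -4): H = diag(-6, -18).
Both eigenvalues are negative, so H is negative definite: a local maximum.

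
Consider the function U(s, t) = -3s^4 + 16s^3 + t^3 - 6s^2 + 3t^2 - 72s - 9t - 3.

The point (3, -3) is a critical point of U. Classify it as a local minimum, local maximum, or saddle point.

The mixed partial ∂²U/∂s∂t is 0, so the Hessian at any point is diag(U_ss, U_tt) = diag(12(-3s^2 + 8s - 1), 6(t + 1)).
At (3, -3): H = diag(-48, -12).
Both eigenvalues are negative, so H is negative definite: a local maximum.

local maximum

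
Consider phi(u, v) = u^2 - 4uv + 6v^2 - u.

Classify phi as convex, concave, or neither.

phi is quadratic, so its Hessian is the constant matrix H = [[2, -4], [-4, 12]].
det(H) = 8, tr(H) = 14.
det(H) > 0 and tr(H) > 0, so H is positive definite everywhere: convex.

convex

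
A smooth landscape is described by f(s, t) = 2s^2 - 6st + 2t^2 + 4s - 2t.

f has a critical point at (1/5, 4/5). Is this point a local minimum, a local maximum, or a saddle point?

The Hessian of f is constant: H = [[4, -6], [-6, 4]].
det(H) = 4·4 − (-6)² = -20.
Since det(H) < 0, H is indefinite and the critical point is a saddle point.

saddle point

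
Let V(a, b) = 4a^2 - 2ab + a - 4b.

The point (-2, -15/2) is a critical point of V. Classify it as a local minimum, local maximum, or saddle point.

saddle point

The Hessian of V is constant: H = [[8, -2], [-2, 0]].
det(H) = 8·0 − (-2)² = -4.
Since det(H) < 0, H is indefinite and the critical point is a saddle point.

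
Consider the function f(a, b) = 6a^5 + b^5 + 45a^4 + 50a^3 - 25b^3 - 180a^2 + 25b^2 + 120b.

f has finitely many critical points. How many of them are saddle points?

8

f separates as a function of a plus a function of b, so ∇f=0 decouples.
∂f/∂a = 30a(a - 1)(a + 3)(a + 4) = 0 at a ∈ {-4, -3, 0, 1}; ∂f/∂b = 5(b - 3)(b - 2)(b + 1)(b + 4) = 0 at b ∈ {-4, -1, 2, 3}.
The Hessian is diagonal: diag(f_aa, f_bb). Second derivatives: f_aa(-4)=-600, f_aa(-3)=360, f_aa(0)=-360, f_aa(1)=600; f_bb(-4)=-630, f_bb(-1)=180, f_bb(2)=-90, f_bb(3)=140.
Saddle points occur where the two diagonal entries have opposite signs: (-4, -1), (-4, 3), (-3, -4), (-3, 2), (0, -1), (0, 3), (1, -4), (1, 2). Count: 8.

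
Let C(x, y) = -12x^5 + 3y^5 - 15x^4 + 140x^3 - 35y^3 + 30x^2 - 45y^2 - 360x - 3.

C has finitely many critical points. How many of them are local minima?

C separates as a function of x plus a function of y, so ∇C=0 decouples.
∂C/∂x = -60(x - 2)(x - 1)(x + 1)(x + 3) = 0 at x ∈ {-3, -1, 1, 2}; ∂C/∂y = 15y(y - 3)(y + 1)(y + 2) = 0 at y ∈ {-2, -1, 0, 3}.
The Hessian is diagonal: diag(C_xx, C_yy). Second derivatives: C_xx(-3)=2400, C_xx(-1)=-720, C_xx(1)=480, C_xx(2)=-900; C_yy(-2)=-150, C_yy(-1)=60, C_yy(0)=-90, C_yy(3)=900.
Local minima occur where both diagonal entries positive: (-3, -1), (-3, 3), (1, -1), (1, 3). Count: 4.

4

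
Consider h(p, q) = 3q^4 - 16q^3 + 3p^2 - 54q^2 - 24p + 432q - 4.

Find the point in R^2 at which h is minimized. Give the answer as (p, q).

(4, -3)

h(p,q) separates as A(p) + B(q) − 4, so its minimum is min A + min B − 4.
A'(p) = 6p - 24 vanishes at p ∈ {4}; B'(q) = 12(q - 4)(q - 3)(q + 3) vanishes at q ∈ {-3, 3, 4}.
Local minima of A (where A''>0): A(4)=-48. Local minima of B: B(-3)=-1107, B(4)=608.
So the global minimum of h is A(4) + B(-3) − 4 = -48 − 1107 − 4 = -1159, attained at (4, -3).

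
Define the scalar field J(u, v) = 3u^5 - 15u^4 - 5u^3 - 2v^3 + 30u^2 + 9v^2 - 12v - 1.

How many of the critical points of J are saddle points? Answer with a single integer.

J separates as a function of u plus a function of v, so ∇J=0 decouples.
∂J/∂u = 15u(u - 4)(u - 1)(u + 1) = 0 at u ∈ {-1, 0, 1, 4}; ∂J/∂v = -6(v - 2)(v - 1) = 0 at v ∈ {1, 2}.
The Hessian is diagonal: diag(J_uu, J_vv). Second derivatives: J_uu(-1)=-150, J_uu(0)=60, J_uu(1)=-90, J_uu(4)=900; J_vv(1)=6, J_vv(2)=-6.
Saddle points occur where the two diagonal entries have opposite signs: (-1, 1), (0, 2), (1, 1), (4, 2). Count: 4.

4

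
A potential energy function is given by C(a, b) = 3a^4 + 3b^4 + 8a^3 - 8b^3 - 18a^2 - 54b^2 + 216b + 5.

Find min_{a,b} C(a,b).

C(a,b) separates as P(a) + Q(b) + 5, so its minimum is min P + min Q + 5.
P'(a) = 12a(a - 1)(a + 3) vanishes at a ∈ {-3, 0, 1}; Q'(b) = 12(b - 3)(b - 2)(b + 3) vanishes at b ∈ {-3, 2, 3}.
Local minima of P (where P''>0): P(-3)=-135, P(1)=-7. Local minima of Q: Q(-3)=-675, Q(3)=189.
So the global minimum of C is P(-3) + Q(-3) + 5 = -135 − 675 + 5 = -805, attained at (-3, -3).

-805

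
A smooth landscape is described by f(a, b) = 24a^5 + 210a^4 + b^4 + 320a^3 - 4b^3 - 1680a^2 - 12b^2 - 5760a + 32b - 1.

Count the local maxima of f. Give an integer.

2

f separates as a function of a plus a function of b, so ∇f=0 decouples.
∂f/∂a = 120(a - 2)(a + 2)(a + 3)(a + 4) = 0 at a ∈ {-4, -3, -2, 2}; ∂f/∂b = 4(b - 4)(b - 1)(b + 2) = 0 at b ∈ {-2, 1, 4}.
The Hessian is diagonal: diag(f_aa, f_bb). Second derivatives: f_aa(-4)=-1440, f_aa(-3)=600, f_aa(-2)=-960, f_aa(2)=14400; f_bb(-2)=72, f_bb(1)=-36, f_bb(4)=72.
Local maxima occur where both diagonal entries negative: (-4, 1), (-2, 1). Count: 2.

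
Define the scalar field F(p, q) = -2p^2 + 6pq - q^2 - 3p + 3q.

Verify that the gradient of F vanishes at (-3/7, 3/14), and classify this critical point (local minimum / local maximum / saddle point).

saddle point

∇F = (-4p + 6q - 3, 6p - 2q + 3); substituting (-3/7, 3/14) gives ∇F = (0, 0), so (-3/7, 3/14) is indeed a critical point.
The Hessian of F is constant: H = [[-4, 6], [6, -2]].
det(H) = (-4)·(-2) − 6² = -28.
Since det(H) < 0, H is indefinite and the critical point is a saddle point.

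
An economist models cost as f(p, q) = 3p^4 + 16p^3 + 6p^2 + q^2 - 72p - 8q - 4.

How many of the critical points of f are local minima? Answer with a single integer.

f separates as a function of p plus a function of q, so ∇f=0 decouples.
∂f/∂p = 12(p - 1)(p + 2)(p + 3) = 0 at p ∈ {-3, -2, 1}; ∂f/∂q = 2(q - 4) = 0 at q ∈ {4}.
The Hessian is diagonal: diag(f_pp, f_qq). Second derivatives: f_pp(-3)=48, f_pp(-2)=-36, f_pp(1)=144; f_qq(4)=2.
Local minima occur where both diagonal entries positive: (-3, 4), (1, 4). Count: 2.

2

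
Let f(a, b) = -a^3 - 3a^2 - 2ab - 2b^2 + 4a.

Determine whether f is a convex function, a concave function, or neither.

neither

The term -a^3 is cubic, so the Hessian is not constant.
∂²f/∂a² = -6a - 6, which takes both signs as a varies (negative for sufficiently large a). A diagonal entry of the Hessian changing sign means the Hessian is neither positive- nor negative-semidefinite on all of R^2.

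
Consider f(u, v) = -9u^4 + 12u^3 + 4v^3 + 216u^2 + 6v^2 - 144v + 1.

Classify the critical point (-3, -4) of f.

local maximum

The mixed partial ∂²f/∂u∂v is 0, so the Hessian at any point is diag(f_uu, f_vv) = diag(36(-3u^2 + 2u + 12), 12(2v + 1)).
At (-3, -4): H = diag(-756, -84).
Both eigenvalues are negative, so H is negative definite: a local maximum.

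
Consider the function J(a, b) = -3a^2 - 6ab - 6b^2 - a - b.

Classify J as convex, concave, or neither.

J is quadratic, so its Hessian is the constant matrix H = [[-6, -6], [-6, -12]].
det(H) = 36, tr(H) = -18.
det(H) > 0 and tr(H) < 0, so H is negative definite everywhere: concave.

concave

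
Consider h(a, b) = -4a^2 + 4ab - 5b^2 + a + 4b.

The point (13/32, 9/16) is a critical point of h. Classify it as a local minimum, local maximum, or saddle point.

The Hessian of h is constant: H = [[-8, 4], [4, -10]].
det(H) = (-8)·(-10) − 4² = 64.
det(H) > 0 and tr(H) = -18 < 0, so H is negative definite and the point is a local maximum.

local maximum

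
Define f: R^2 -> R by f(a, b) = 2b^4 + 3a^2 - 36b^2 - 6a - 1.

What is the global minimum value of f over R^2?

-166

f(a,b) separates as P(a) + Q(b) − 1, so its minimum is min P + min Q − 1.
P'(a) = 6a - 6 vanishes at a ∈ {1}; Q'(b) = 8b(b - 3)(b + 3) vanishes at b ∈ {-3, 0, 3}.
Local minima of P (where P''>0): P(1)=-3. Local minima of Q: Q(-3)=-162, Q(3)=-162.
So the global minimum of f is P(1) + Q(-3) − 1 = -3 − 162 − 1 = -166, attained at (1, -3).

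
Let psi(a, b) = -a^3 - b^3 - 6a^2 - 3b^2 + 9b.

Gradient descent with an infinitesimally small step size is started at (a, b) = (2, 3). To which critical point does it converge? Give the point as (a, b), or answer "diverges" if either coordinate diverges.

psi is separable, so gradient descent decouples: a follows -∂psi/∂a, b follows -∂psi/∂b.
∂psi/∂a = -3a(a + 4); at a=2 this is -36, so a increases.
∂psi/∂b = -3(b - 1)(b + 3); at b=3 this is -36, so b increases.
The a-coordinate has no critical point in that direction and runs off to infinity.

diverges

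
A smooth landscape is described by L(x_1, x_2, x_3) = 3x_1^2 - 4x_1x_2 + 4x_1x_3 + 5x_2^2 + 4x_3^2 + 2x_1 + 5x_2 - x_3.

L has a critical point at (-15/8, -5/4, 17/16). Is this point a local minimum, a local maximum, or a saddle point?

local minimum

The Hessian is constant: H = [[6, -4, 4], [-4, 10, 0], [4, 0, 8]].
Leading principal minors: Δ₁ = 6, Δ₂ = 44, Δ₃ = 192.
All leading minors are positive, so H is positive definite: a local minimum.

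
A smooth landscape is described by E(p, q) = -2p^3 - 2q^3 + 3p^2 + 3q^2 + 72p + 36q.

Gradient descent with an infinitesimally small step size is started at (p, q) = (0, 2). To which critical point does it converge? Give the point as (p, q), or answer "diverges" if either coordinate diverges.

(-3, -2)

E is separable, so gradient descent decouples: p follows -∂E/∂p, q follows -∂E/∂q.
∂E/∂p = -6(p - 4)(p + 3); at p=0 this is 72, so p decreases.
∂E/∂q = -6(q - 3)(q + 2); at q=2 this is 24, so q decreases.
p converges to its nearest critical value -3 (a local min of the p-part); q converges to -2. The iterate converges to (-3, -2).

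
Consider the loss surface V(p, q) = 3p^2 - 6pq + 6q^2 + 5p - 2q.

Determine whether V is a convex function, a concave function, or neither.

convex

V is quadratic, so its Hessian is the constant matrix H = [[6, -6], [-6, 12]].
det(H) = 36, tr(H) = 18.
det(H) > 0 and tr(H) > 0, so H is positive definite everywhere: convex.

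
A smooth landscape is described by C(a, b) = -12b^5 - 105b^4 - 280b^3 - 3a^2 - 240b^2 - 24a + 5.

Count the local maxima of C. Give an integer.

2

C separates as a function of a plus a function of b, so ∇C=0 decouples.
∂C/∂a = -6(a + 4) = 0 at a ∈ {-4}; ∂C/∂b = -60b(b + 1)(b + 2)(b + 4) = 0 at b ∈ {-4, -2, -1, 0}.
The Hessian is diagonal: diag(C_aa, C_bb). Second derivatives: C_aa(-4)=-6; C_bb(-4)=1440, C_bb(-2)=-240, C_bb(-1)=180, C_bb(0)=-480.
Local maxima occur where both diagonal entries negative: (-4, -2), (-4, 0). Count: 2.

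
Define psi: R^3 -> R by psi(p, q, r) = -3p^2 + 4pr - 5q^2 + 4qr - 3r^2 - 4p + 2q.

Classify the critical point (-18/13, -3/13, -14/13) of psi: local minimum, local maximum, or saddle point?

local maximum

The Hessian is constant: H = [[-6, 0, 4], [0, -10, 4], [4, 4, -6]].
Leading principal minors: Δ₁ = -6, Δ₂ = 60, Δ₃ = -104.
The minors alternate sign starting negative (−, +, −), so H is negative definite: a local maximum.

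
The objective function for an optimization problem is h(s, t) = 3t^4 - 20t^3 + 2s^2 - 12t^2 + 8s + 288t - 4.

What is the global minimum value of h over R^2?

-428

h(s,t) separates as P(s) + Q(t) − 4, so its minimum is min P + min Q − 4.
P'(s) = 4s + 8 vanishes at s ∈ {-2}; Q'(t) = 12(t - 4)(t - 3)(t + 2) vanishes at t ∈ {-2, 3, 4}.
Local minima of P (where P''>0): P(-2)=-8. Local minima of Q: Q(-2)=-416, Q(4)=448.
So the global minimum of h is P(-2) + Q(-2) − 4 = -8 − 416 − 4 = -428, attained at (-2, -2).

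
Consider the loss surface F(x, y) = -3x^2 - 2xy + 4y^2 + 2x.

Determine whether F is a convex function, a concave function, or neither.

neither

F is quadratic, so its Hessian is the constant matrix H = [[-6, -2], [-2, 8]].
det(H) = -52, tr(H) = 2.
det(H) < 0, so H is indefinite: neither convex nor concave.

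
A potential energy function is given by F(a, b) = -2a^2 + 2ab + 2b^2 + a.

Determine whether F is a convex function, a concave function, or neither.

neither

F is quadratic, so its Hessian is the constant matrix H = [[-4, 2], [2, 4]].
det(H) = -20, tr(H) = 0.
det(H) < 0, so H is indefinite: neither convex nor concave.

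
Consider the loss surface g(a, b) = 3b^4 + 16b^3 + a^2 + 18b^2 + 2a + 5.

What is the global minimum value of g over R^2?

g(a,b) separates as P(a) + Q(b) + 5, so its minimum is min P + min Q + 5.
P'(a) = 2a + 2 vanishes at a ∈ {-1}; Q'(b) = 12b(b + 1)(b + 3) vanishes at b ∈ {-3, -1, 0}.
Local minima of P (where P''>0): P(-1)=-1. Local minima of Q: Q(-3)=-27, Q(0)=0.
So the global minimum of g is P(-1) + Q(-3) + 5 = -1 − 27 + 5 = -23, attained at (-1, -3).

-23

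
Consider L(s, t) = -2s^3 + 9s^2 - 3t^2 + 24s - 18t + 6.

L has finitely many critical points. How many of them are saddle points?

1

L separates as a function of s plus a function of t, so ∇L=0 decouples.
∂L/∂s = -6(s - 4)(s + 1) = 0 at s ∈ {-1, 4}; ∂L/∂t = -6(t + 3) = 0 at t ∈ {-3}.
The Hessian is diagonal: diag(L_ss, L_tt). Second derivatives: L_ss(-1)=30, L_ss(4)=-30; L_tt(-3)=-6.
Saddle points occur where the two diagonal entries have opposite signs: (-1, -3). Count: 1.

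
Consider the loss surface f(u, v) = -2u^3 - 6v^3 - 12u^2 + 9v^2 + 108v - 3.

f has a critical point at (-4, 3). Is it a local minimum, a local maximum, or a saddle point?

saddle point

The mixed partial ∂²f/∂u∂v is 0, so the Hessian at any point is diag(f_uu, f_vv) = diag(-12(u + 2), 18(-2v + 1)).
At (-4, 3): H = diag(24, -90).
The eigenvalues have opposite signs, so H is indefinite: a saddle point.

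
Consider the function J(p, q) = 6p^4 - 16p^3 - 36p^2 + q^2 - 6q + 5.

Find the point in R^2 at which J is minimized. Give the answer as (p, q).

(3, 3)

J(p,q) separates as A(p) + B(q) + 5, so its minimum is min A + min B + 5.
A'(p) = 24p(p - 3)(p + 1) vanishes at p ∈ {-1, 0, 3}; B'(q) = 2q - 6 vanishes at q ∈ {3}.
Local minima of A (where A''>0): A(-1)=-14, A(3)=-270. Local minima of B: B(3)=-9.
So the global minimum of J is A(3) + B(3) + 5 = -270 − 9 + 5 = -274, attained at (3, 3).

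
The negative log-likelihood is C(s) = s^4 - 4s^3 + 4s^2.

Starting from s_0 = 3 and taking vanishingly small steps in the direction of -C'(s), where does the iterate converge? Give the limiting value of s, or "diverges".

2

C'(s) = 4s(s - 2)(s - 1), so C'(3) = 24.
Gradient descent moves in the -C' direction, i.e. s is decreasing.
The nearest critical point in that direction is s = 2, where C'' = 8 > 0 (a local minimum). The iterate converges there.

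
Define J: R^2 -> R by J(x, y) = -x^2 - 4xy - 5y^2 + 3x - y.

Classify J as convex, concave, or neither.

J is quadratic, so its Hessian is the constant matrix H = [[-2, -4], [-4, -10]].
det(H) = 4, tr(H) = -12.
det(H) > 0 and tr(H) < 0, so H is negative definite everywhere: concave.

concave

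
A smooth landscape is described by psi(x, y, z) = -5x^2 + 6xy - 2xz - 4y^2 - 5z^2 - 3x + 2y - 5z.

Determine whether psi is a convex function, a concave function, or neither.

concave

psi is quadratic, so its Hessian is the constant matrix H = [[-10, 6, -2], [6, -8, 0], [-2, 0, -10]].
Leading principal minors: -10, 44, -408.
Signs alternate −, +, − ⇒ H ≺ 0 ⇒ concave.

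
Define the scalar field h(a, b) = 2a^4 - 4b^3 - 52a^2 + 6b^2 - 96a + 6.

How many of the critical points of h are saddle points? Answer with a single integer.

3

h separates as a function of a plus a function of b, so ∇h=0 decouples.
∂h/∂a = 8(a - 4)(a + 1)(a + 3) = 0 at a ∈ {-3, -1, 4}; ∂h/∂b = -12b(b - 1) = 0 at b ∈ {0, 1}.
The Hessian is diagonal: diag(h_aa, h_bb). Second derivatives: h_aa(-3)=112, h_aa(-1)=-80, h_aa(4)=280; h_bb(0)=12, h_bb(1)=-12.
Saddle points occur where the two diagonal entries have opposite signs: (-3, 1), (-1, 0), (4, 1). Count: 3.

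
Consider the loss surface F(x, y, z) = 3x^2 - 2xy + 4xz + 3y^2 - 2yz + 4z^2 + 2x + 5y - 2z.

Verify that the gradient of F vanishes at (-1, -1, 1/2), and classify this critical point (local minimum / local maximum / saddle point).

local minimum

∇F = (6x - 2y + 4z + 2, -2x + 6y - 2z + 5, 4x - 2y + 8z - 2); substituting (-1, -1, 1/2) gives ∇F = (0, 0, 0), so (-1, -1, 1/2) is indeed a critical point.
The Hessian is constant: H = [[6, -2, 4], [-2, 6, -2], [4, -2, 8]].
Leading principal minors: Δ₁ = 6, Δ₂ = 32, Δ₃ = 168.
All leading minors are positive, so H is positive definite: a local minimum.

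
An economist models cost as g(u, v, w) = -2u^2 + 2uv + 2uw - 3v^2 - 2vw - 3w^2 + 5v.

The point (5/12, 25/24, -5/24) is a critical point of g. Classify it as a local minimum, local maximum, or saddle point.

The Hessian is constant: H = [[-4, 2, 2], [2, -6, -2], [2, -2, -6]].
Leading principal minors: Δ₁ = -4, Δ₂ = 20, Δ₃ = -96.
The minors alternate sign starting negative (−, +, −), so H is negative definite: a local maximum.

local maximum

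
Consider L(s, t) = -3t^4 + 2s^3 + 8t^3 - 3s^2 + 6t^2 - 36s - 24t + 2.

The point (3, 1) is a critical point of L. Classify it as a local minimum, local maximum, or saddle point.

The mixed partial ∂²L/∂s∂t is 0, so the Hessian at any point is diag(L_ss, L_tt) = diag(6(2s - 1), 12(-3t^2 + 4t + 1)).
At (3, 1): H = diag(30, 24).
Both eigenvalues are positive, so H is positive definite: a local minimum.

local minimum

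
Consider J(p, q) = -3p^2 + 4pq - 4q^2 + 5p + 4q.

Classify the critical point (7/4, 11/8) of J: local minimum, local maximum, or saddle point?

local maximum

The Hessian of J is constant: H = [[-6, 4], [4, -8]].
det(H) = (-6)·(-8) − 4² = 32.
det(H) > 0 and tr(H) = -14 < 0, so H is negative definite and the point is a local maximum.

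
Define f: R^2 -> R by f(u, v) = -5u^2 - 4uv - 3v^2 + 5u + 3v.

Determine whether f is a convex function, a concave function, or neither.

f is quadratic, so its Hessian is the constant matrix H = [[-10, -4], [-4, -6]].
det(H) = 44, tr(H) = -16.
det(H) > 0 and tr(H) < 0, so H is negative definite everywhere: concave.

concave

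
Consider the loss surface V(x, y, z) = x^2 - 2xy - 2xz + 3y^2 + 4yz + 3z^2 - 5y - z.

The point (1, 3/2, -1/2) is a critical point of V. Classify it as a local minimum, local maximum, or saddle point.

local minimum

The Hessian is constant: H = [[2, -2, -2], [-2, 6, 4], [-2, 4, 6]].
Leading principal minors: Δ₁ = 2, Δ₂ = 8, Δ₃ = 24.
All leading minors are positive, so H is positive definite: a local minimum.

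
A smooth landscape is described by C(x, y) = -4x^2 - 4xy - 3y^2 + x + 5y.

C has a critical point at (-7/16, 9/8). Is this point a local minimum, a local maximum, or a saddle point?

local maximum

The Hessian of C is constant: H = [[-8, -4], [-4, -6]].
det(H) = (-8)·(-6) − (-4)² = 32.
det(H) > 0 and tr(H) = -14 < 0, so H is negative definite and the point is a local maximum.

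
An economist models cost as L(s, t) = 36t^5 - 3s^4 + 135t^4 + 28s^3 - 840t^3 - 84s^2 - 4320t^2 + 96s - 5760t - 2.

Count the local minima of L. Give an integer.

2

L separates as a function of s plus a function of t, so ∇L=0 decouples.
∂L/∂s = -12(s - 4)(s - 2)(s - 1) = 0 at s ∈ {1, 2, 4}; ∂L/∂t = 180(t - 4)(t + 1)(t + 2)(t + 4) = 0 at t ∈ {-4, -2, -1, 4}.
The Hessian is diagonal: diag(L_ss, L_tt). Second derivatives: L_ss(1)=-36, L_ss(2)=24, L_ss(4)=-72; L_tt(-4)=-8640, L_tt(-2)=2160, L_tt(-1)=-2700, L_tt(4)=43200.
Local minima occur where both diagonal entries positive: (2, -2), (2, 4). Count: 2.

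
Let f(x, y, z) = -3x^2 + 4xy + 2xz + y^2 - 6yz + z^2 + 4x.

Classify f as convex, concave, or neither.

neither

f is quadratic, so its Hessian is the constant matrix H = [[-6, 4, 2], [4, 2, -6], [2, -6, 2]].
Leading principal minors: -6, -28, 56.
Neither pattern holds ⇒ H is indefinite ⇒ neither convex nor concave.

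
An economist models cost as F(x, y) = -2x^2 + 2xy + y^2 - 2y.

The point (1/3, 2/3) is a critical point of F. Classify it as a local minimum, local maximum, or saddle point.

The Hessian of F is constant: H = [[-4, 2], [2, 2]].
det(H) = (-4)·2 − 2² = -12.
Since det(H) < 0, H is indefinite and the critical point is a saddle point.

saddle point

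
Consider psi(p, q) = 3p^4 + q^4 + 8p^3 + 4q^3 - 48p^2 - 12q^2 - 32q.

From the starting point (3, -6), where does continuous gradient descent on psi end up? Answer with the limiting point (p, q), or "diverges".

psi is separable, so gradient descent decouples: p follows -∂psi/∂p, q follows -∂psi/∂q.
∂psi/∂p = 12p(p - 2)(p + 4); at p=3 this is 252, so p decreases.
∂psi/∂q = 4(q - 2)(q + 1)(q + 4); at q=-6 this is -320, so q increases.
p converges to its nearest critical value 2 (a local min of the p-part); q converges to -4. The iterate converges to (2, -4).

(2, -4)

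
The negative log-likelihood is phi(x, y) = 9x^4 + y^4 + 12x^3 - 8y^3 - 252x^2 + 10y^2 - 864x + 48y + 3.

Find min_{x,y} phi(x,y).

-4442

phi(x,y) separates as P(x) + Q(y) + 3, so its minimum is min P + min Q + 3.
P'(x) = 36(x - 4)(x + 2)(x + 3) vanishes at x ∈ {-3, -2, 4}; Q'(y) = 4(y - 4)(y - 3)(y + 1) vanishes at y ∈ {-1, 3, 4}.
Local minima of P (where P''>0): P(-3)=729, P(4)=-4416. Local minima of Q: Q(-1)=-29, Q(4)=96.
So the global minimum of phi is P(4) + Q(-1) + 3 = -4416 − 29 + 3 = -4442, attained at (4, -1).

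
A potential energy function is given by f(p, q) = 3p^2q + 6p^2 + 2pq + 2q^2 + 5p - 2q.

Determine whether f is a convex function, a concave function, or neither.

neither

The term 3p^2q is cubic, so the Hessian is not constant.
∂²f/∂p² = 6q + 12, which takes both signs as q varies (negative for sufficiently negative q). A diagonal entry of the Hessian changing sign means the Hessian is neither positive- nor negative-semidefinite on all of R^2.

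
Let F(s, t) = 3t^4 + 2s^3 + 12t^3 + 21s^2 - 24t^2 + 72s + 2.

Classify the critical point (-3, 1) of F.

The mixed partial ∂²F/∂s∂t is 0, so the Hessian at any point is diag(F_ss, F_tt) = diag(6(2s + 7), 12(3t^2 + 6t - 4)).
At (-3, 1): H = diag(6, 60).
Both eigenvalues are positive, so H is positive definite: a local minimum.

local minimum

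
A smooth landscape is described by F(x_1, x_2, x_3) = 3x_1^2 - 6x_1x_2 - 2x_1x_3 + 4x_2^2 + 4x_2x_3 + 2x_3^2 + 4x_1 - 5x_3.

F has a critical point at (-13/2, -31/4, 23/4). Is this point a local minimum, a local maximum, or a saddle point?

local minimum

The Hessian is constant: H = [[6, -6, -2], [-6, 8, 4], [-2, 4, 4]].
Leading principal minors: Δ₁ = 6, Δ₂ = 12, Δ₃ = 16.
All leading minors are positive, so H is positive definite: a local minimum.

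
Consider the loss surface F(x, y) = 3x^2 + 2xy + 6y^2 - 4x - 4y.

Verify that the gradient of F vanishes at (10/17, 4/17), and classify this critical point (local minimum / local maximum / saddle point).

∇F = (6x + 2y - 4, 2x + 12y - 4); substituting (10/17, 4/17) gives ∇F = (0, 0), so (10/17, 4/17) is indeed a critical point.
The Hessian of F is constant: H = [[6, 2], [2, 12]].
det(H) = 6·12 − 2² = 68.
det(H) > 0 and tr(H) = 18 > 0, so H is positive definite and the point is a local minimum.

local minimum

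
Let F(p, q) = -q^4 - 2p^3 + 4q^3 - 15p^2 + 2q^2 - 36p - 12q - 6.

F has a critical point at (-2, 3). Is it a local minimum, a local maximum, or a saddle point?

local maximum

The mixed partial ∂²F/∂p∂q is 0, so the Hessian at any point is diag(F_pp, F_qq) = diag(-6(2p + 5), 4(-3q^2 + 6q + 1)).
At (-2, 3): H = diag(-6, -32).
Both eigenvalues are negative, so H is negative definite: a local maximum.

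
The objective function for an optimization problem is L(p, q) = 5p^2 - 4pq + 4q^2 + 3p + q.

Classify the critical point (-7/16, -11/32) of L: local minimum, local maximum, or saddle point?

The Hessian of L is constant: H = [[10, -4], [-4, 8]].
det(H) = 10·8 − (-4)² = 64.
det(H) > 0 and tr(H) = 18 > 0, so H is positive definite and the point is a local minimum.

local minimum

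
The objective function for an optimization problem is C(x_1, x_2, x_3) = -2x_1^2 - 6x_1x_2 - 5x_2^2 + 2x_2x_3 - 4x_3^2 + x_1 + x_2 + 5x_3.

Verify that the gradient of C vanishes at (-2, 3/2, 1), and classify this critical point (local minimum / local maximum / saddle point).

∇C = (-4x_1 - 6x_2 + 1, -6x_1 - 10x_2 + 2x_3 + 1, 2x_2 - 8x_3 + 5); substituting (-2, 3/2, 1) gives ∇C = (0, 0, 0), so (-2, 3/2, 1) is indeed a critical point.
The Hessian is constant: H = [[-4, -6, 0], [-6, -10, 2], [0, 2, -8]].
Leading principal minors: Δ₁ = -4, Δ₂ = 4, Δ₃ = -16.
The minors alternate sign starting negative (−, +, −), so H is negative definite: a local maximum.

local maximum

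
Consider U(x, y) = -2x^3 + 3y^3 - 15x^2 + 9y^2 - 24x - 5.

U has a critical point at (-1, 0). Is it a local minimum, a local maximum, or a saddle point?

The mixed partial ∂²U/∂x∂y is 0, so the Hessian at any point is diag(U_xx, U_yy) = diag(-6(2x + 5), 18(y + 1)).
At (-1, 0): H = diag(-18, 18).
The eigenvalues have opposite signs, so H is indefinite: a saddle point.

saddle point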